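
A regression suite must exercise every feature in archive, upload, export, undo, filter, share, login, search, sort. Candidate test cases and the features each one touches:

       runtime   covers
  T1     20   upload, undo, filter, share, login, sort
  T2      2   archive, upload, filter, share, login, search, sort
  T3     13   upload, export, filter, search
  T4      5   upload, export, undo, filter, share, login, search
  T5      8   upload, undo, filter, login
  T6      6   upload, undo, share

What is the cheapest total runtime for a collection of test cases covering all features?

7

T2, T4 cover every feature at runtime 2 + 5 = 7.
Any cover uses at least 2 test cases; among all covering selections none totals below 7.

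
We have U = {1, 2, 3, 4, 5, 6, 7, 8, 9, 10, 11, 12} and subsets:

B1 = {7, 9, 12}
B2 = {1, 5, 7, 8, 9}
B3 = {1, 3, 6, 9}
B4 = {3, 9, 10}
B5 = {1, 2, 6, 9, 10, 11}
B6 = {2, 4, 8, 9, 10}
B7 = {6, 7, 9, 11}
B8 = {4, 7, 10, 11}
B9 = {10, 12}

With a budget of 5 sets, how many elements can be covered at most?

12

Choosing B1, B2, B3, B5, B6 covers {1, 2, 3, 4, 5, 6, 7, 8, 9, 10, 11, 12} — 12 elements.
That is all 12 elements.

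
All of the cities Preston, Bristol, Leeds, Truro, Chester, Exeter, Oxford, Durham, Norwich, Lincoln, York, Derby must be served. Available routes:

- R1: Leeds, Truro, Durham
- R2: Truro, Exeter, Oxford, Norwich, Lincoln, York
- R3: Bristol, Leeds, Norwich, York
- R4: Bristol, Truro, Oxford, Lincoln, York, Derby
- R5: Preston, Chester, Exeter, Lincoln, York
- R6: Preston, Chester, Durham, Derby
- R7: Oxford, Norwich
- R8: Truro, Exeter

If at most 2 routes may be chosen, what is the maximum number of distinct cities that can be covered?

10

Choosing R2, R6 covers {Preston, Truro, Chester, Exeter, Oxford, Durham, Norwich, Lincoln, York, Derby} — 10 cities.
No choice of 2 routes does better; here Bristol, Leeds are left uncovered.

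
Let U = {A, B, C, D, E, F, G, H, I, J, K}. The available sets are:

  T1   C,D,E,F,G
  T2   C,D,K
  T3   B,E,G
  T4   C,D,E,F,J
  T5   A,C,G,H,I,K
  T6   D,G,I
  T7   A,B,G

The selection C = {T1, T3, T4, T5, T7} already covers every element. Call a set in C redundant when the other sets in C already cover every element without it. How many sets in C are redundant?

Drop T1: the rest still cover every element — redundant.
Drop T3: the rest still cover every element — redundant.
Drop T4: J uncovered — not redundant.
Drop T5: H, I, K uncovered — not redundant.
Drop T7: the rest still cover every element — redundant.
3 redundant: T1, T3, T7.

3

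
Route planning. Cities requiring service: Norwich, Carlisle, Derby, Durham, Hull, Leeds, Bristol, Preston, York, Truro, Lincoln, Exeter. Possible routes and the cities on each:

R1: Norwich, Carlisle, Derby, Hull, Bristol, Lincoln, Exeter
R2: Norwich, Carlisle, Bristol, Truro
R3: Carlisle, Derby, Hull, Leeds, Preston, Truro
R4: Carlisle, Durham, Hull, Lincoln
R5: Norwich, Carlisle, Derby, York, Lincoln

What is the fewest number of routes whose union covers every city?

4

R1, R3, R4, R5 together cover {Norwich, Carlisle, Derby, Durham, Hull, Leeds, Bristol, Preston, York, Truro, Lincoln, Exeter} — every city.
No 3 of the 5 routes cover everything (all 10 triples fall short), so 4 is minimum.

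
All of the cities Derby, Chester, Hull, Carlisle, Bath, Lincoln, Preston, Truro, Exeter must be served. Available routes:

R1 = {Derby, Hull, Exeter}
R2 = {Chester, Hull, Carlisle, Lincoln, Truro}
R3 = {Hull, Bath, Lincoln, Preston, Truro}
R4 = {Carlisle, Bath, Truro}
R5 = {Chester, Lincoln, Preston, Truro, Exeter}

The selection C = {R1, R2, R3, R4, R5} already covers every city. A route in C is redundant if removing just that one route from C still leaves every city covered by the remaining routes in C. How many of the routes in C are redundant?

Drop R1: Derby uncovered — not redundant.
Drop R2: the rest still cover every city — redundant.
Drop R3: the rest still cover every city — redundant.
Drop R4: the rest still cover every city — redundant.
Drop R5: the rest still cover every city — redundant.
4 redundant: R2, R3, R4, R5.

4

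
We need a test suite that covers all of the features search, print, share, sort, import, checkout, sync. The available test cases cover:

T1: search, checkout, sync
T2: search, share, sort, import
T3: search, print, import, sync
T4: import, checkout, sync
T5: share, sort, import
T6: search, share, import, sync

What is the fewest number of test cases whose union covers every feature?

3

T1, T2, T3 together cover {search, print, share, sort, import, checkout, sync} — every feature.
No 2 of the 6 test cases cover everything (all 15 pairs fall short), so 3 is minimum.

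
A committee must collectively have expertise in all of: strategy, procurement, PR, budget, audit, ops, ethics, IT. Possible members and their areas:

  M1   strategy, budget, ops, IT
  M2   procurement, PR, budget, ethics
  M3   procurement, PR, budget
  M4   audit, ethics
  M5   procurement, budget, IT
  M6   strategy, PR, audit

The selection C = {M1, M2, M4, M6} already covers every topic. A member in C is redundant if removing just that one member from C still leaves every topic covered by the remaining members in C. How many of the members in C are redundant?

2

Drop M1: ops, IT uncovered — not redundant.
Drop M2: procurement uncovered — not redundant.
Drop M4: the rest still cover every topic — redundant.
Drop M6: the rest still cover every topic — redundant.
2 redundant: M4, M6.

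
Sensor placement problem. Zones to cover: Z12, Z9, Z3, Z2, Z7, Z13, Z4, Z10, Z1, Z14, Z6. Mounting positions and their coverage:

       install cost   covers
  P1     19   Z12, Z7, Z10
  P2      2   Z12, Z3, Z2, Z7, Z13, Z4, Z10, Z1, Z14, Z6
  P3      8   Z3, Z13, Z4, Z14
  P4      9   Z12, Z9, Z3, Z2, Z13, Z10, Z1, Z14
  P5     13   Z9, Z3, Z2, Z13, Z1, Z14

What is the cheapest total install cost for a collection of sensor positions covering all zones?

11

P2, P4 cover every zone at install cost 2 + 9 = 11.
Any cover uses at least 2 sensor positions; among all covering selections none totals below 11.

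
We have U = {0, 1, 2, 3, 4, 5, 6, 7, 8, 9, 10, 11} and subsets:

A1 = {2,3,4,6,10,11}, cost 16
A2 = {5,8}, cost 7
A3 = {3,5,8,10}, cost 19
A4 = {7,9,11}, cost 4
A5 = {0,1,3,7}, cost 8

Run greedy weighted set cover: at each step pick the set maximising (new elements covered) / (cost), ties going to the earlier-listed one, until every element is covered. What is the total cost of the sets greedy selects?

Pick 1: A4 adds 3 new (7, 9, 11) at cost 4 (ratio 3/4).
Pick 2: A5 adds 3 new (0, 1, 3) at cost 8 (ratio 3/8).
Pick 3: A2 adds 2 new (5, 8) at cost 7 (ratio 2/7).
Pick 4: A1 adds 4 new (2, 4, 6, 10) at cost 16 (ratio 4/16).
Greedy total cost: 4 + 8 + 7 + 16 = 35.

35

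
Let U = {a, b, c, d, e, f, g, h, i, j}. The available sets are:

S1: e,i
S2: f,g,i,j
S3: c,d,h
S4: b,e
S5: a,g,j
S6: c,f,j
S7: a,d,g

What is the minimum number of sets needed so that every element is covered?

4

S2, S3, S4, S5 together cover {a, b, c, d, e, f, g, h, i, j} — every element.
No 3 of the 7 sets cover everything (all 35 triples fall short), so 4 is minimum.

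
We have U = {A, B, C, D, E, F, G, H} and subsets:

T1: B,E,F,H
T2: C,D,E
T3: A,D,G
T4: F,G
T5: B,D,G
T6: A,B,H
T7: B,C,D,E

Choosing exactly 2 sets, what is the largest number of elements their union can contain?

7

Choosing T1, T3 covers {A, B, D, E, F, G, H} — 7 elements.
No choice of 2 sets does better; here C is left uncovered.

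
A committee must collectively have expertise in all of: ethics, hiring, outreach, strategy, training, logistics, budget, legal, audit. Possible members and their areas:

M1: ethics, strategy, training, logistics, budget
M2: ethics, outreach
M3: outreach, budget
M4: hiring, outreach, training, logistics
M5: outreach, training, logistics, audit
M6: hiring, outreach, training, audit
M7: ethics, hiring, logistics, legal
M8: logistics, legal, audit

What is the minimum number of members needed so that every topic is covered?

3

M1, M4, M8 together cover {ethics, hiring, outreach, strategy, training, logistics, budget, legal, audit} — every topic.
No 2 of the 8 members cover everything (all 28 pairs fall short), so 3 is minimum.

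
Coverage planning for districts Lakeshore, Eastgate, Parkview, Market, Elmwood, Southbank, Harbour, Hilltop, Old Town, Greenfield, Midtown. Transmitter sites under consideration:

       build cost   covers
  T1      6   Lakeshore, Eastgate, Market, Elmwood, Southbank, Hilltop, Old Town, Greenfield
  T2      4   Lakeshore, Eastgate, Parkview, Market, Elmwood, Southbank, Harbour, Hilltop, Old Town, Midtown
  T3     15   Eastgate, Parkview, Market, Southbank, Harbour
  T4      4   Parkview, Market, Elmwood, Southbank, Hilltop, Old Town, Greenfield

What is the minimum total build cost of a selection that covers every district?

T2, T4 cover every district at build cost 4 + 4 = 8.
Any cover uses at least 2 transmitter sites; among all covering selections none totals below 8.

8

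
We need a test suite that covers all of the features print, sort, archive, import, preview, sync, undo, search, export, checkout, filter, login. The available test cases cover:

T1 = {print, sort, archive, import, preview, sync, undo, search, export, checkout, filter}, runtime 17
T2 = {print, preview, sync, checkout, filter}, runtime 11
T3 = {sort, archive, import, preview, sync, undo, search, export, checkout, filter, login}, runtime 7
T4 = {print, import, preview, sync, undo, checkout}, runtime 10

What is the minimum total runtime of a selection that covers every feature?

17

T3, T4 cover every feature at runtime 7 + 10 = 17.
Any cover uses at least 2 test cases; among all covering selections none totals below 17.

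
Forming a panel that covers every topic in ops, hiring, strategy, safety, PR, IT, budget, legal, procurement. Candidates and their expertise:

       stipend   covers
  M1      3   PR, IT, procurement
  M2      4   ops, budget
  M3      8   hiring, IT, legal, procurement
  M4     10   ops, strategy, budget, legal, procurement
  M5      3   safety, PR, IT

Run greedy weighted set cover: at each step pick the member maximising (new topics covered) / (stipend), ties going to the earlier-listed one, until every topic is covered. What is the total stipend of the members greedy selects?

28

Pick 1: M1 adds 3 new (PR, IT, procurement) at stipend 3 (ratio 3/3).
Pick 2: M2 adds 2 new (ops, budget) at stipend 4 (ratio 2/4).
Pick 3: M5 adds 1 new (safety) at stipend 3 (ratio 1/3).
Pick 4: M3 adds 2 new (hiring, legal) at stipend 8 (ratio 2/8).
Pick 5: M4 adds 1 new (strategy) at stipend 10 (ratio 1/10).
Greedy total stipend: 3 + 4 + 3 + 8 + 10 = 28. (The true optimum is 21, so greedy overshoots here.)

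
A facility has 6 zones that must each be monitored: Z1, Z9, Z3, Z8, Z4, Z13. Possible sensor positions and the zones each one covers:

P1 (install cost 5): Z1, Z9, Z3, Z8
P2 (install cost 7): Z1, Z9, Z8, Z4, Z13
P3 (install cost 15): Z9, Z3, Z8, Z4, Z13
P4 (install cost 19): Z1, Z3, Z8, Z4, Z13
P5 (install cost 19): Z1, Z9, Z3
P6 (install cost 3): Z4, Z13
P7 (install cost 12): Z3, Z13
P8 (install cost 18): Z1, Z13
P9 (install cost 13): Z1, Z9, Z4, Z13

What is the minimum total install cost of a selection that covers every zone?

P1, P6 cover every zone at install cost 5 + 3 = 8.
Any cover uses at least 2 sensor positions; among all covering selections none totals below 8.

8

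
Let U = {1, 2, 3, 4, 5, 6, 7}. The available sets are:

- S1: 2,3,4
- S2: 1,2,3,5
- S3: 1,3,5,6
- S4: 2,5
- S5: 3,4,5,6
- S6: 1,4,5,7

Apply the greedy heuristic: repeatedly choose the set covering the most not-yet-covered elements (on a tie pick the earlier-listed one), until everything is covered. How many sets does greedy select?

3

Pick 1: S2 covers 4 new elements (1, 2, 3, 5).
Pick 2: S5 covers 2 new elements (4, 6).
Pick 3: S6 covers 1 new elements (7).
Greedy uses 3 sets.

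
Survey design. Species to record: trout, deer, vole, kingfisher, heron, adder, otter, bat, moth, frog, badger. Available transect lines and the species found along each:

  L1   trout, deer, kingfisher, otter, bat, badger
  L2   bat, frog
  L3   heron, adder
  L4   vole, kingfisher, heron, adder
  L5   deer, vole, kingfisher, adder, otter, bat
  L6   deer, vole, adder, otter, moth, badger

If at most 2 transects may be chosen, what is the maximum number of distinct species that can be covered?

9

Choosing L1, L4 covers {trout, deer, vole, kingfisher, heron, adder, otter, bat, badger} — 9 species.
No choice of 2 transects does better; here moth, frog are left uncovered.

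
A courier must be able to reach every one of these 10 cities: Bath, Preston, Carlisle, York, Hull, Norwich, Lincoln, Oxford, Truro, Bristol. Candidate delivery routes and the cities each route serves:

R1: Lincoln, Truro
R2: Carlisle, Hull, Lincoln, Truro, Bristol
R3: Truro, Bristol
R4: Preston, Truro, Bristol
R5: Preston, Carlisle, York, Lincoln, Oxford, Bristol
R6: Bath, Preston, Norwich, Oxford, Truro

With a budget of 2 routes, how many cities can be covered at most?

9

Choosing R2, R6 covers {Bath, Preston, Carlisle, Hull, Norwich, Lincoln, Oxford, Truro, Bristol} — 9 cities.
No choice of 2 routes does better; here York is left uncovered.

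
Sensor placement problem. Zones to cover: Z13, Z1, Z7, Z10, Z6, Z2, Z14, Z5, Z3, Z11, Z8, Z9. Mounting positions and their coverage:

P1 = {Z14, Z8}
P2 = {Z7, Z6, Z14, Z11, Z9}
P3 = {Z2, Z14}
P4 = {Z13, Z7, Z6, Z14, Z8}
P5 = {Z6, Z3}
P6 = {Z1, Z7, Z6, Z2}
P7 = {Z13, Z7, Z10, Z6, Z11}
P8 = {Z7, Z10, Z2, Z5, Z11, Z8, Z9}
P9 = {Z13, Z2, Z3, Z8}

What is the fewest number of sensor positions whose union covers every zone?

4

P1, P6, P8, P9 together cover {Z13, Z1, Z7, Z10, Z6, Z2, Z14, Z5, Z3, Z11, Z8, Z9} — every zone.
No 3 of the 9 sensor positions cover everything (all 84 triples fall short), so 4 is minimum.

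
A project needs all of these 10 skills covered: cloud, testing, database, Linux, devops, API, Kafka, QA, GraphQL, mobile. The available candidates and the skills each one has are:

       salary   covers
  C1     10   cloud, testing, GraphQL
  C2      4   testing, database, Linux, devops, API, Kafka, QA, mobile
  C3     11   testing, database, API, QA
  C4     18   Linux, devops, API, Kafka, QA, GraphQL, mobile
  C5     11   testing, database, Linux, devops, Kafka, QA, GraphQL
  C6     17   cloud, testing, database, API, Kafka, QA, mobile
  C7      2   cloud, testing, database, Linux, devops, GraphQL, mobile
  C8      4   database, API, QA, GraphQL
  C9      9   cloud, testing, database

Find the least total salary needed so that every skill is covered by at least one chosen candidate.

C2, C7 cover every skill at salary 4 + 2 = 6.
Any cover uses at least 2 candidates; among all covering selections none totals below 6.

6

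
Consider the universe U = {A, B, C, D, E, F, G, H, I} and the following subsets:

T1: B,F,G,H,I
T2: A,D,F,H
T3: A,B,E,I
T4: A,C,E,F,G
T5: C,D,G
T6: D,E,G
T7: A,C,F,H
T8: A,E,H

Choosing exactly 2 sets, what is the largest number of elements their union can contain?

Choosing T1, T4 covers {A, B, C, E, F, G, H, I} — 8 elements.
No choice of 2 sets does better; here D is left uncovered.

8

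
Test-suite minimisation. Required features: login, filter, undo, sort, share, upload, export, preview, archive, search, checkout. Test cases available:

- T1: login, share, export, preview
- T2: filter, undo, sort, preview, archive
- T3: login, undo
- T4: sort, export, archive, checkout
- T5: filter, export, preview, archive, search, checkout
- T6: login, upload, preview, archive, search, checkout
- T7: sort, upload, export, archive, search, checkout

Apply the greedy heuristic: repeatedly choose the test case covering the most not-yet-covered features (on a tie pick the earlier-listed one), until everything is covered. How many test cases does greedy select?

4

Pick 1: T5 covers 6 new features (filter, export, preview, archive, search, checkout).
Pick 2: T1 covers 2 new features (login, share).
Pick 3: T2 covers 2 new features (undo, sort).
Pick 4: T6 covers 1 new features (upload).
Greedy uses 4 test cases. (The true minimum is 3.)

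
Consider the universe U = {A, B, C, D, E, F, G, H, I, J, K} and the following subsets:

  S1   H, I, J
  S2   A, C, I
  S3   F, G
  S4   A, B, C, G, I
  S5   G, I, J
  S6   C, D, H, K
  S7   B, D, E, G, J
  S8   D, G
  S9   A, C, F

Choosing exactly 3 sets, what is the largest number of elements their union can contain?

10

Choosing S1, S7, S9 covers {A, B, C, D, E, F, G, H, I, J} — 10 elements.
No choice of 3 sets does better; here K is left uncovered.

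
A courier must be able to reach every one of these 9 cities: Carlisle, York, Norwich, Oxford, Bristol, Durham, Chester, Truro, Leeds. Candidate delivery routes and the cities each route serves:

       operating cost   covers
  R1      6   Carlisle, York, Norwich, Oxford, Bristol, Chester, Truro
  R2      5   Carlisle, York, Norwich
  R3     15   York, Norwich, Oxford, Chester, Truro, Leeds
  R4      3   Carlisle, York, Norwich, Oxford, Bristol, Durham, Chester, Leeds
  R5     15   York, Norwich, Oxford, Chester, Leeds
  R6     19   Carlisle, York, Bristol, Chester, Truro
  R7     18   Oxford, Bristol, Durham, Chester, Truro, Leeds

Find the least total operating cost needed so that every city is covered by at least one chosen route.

9

R1, R4 cover every city at operating cost 6 + 3 = 9.
Any cover uses at least 2 routes; among all covering selections none totals below 9.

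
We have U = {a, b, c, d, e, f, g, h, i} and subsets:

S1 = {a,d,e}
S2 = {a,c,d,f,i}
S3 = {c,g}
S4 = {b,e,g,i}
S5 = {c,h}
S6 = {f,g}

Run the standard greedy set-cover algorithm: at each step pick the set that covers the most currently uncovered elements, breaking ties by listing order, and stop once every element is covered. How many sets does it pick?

Pick 1: S2 covers 5 new elements (a, c, d, f, i).
Pick 2: S4 covers 3 new elements (b, e, g).
Pick 3: S5 covers 1 new elements (h).
Greedy uses 3 sets.

3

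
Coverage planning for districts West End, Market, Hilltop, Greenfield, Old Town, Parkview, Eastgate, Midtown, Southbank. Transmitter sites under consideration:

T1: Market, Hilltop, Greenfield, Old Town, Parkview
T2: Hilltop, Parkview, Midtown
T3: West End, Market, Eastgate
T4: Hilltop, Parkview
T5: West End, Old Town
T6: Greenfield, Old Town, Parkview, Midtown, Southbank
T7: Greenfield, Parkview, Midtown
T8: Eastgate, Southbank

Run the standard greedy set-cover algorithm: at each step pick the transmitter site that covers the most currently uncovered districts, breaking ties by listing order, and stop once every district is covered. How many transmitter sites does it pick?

Pick 1: T1 covers 5 new districts (Market, Hilltop, Greenfield, Old Town, Parkview).
Pick 2: T3 covers 2 new districts (West End, Eastgate).
Pick 3: T6 covers 2 new districts (Midtown, Southbank).
Greedy uses 3 transmitter sites.

3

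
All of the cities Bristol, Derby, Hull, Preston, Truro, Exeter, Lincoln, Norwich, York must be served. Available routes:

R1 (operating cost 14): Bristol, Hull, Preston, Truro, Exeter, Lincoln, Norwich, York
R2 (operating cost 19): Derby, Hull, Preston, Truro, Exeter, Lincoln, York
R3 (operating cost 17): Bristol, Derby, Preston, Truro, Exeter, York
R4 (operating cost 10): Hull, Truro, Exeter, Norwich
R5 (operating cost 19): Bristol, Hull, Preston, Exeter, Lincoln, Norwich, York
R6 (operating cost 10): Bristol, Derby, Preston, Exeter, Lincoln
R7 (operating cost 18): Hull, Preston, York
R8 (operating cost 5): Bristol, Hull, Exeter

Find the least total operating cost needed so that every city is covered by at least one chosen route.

24

R1, R6 cover every city at operating cost 14 + 10 = 24.
Any cover uses at least 2 routes; among all covering selections none totals below 24.
Greedy by coverage-per-operating cost would pick R8, R1, R6 for 29 — worse than the optimum 24.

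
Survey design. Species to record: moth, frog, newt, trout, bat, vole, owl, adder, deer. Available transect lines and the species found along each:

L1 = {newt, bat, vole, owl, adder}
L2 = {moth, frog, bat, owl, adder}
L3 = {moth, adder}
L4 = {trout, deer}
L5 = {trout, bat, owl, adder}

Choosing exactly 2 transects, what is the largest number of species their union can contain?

7

Choosing L1, L2 covers {moth, frog, newt, bat, vole, owl, adder} — 7 species.
No choice of 2 transects does better; here trout, deer are left uncovered.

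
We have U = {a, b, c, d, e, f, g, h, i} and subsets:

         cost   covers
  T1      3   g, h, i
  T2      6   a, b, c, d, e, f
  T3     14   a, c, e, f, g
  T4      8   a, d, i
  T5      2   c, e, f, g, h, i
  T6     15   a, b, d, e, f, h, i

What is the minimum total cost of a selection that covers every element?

T2, T5 cover every element at cost 6 + 2 = 8.
Any cover uses at least 2 sets; among all covering selections none totals below 8.

8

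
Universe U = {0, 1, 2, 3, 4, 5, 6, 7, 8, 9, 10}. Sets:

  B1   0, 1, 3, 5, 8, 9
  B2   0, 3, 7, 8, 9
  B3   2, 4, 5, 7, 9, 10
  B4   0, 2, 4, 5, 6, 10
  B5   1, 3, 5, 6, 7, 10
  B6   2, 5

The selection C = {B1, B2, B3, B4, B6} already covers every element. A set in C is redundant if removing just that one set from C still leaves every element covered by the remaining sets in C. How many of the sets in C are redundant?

3

Drop B1: 1 uncovered — not redundant.
Drop B2: the rest still cover every element — redundant.
Drop B3: the rest still cover every element — redundant.
Drop B4: 6 uncovered — not redundant.
Drop B6: the rest still cover every element — redundant.
3 redundant: B2, B3, B6.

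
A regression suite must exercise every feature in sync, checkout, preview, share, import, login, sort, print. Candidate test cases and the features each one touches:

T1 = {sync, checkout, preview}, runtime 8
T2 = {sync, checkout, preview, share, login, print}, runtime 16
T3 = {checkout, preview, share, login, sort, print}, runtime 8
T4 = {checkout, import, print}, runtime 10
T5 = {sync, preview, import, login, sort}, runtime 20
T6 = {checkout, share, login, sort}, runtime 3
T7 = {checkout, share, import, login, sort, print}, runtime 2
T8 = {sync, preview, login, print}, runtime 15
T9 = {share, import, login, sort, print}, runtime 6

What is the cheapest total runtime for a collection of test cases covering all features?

10

T1, T7 cover every feature at runtime 8 + 2 = 10.
Any cover uses at least 2 test cases; among all covering selections none totals below 10.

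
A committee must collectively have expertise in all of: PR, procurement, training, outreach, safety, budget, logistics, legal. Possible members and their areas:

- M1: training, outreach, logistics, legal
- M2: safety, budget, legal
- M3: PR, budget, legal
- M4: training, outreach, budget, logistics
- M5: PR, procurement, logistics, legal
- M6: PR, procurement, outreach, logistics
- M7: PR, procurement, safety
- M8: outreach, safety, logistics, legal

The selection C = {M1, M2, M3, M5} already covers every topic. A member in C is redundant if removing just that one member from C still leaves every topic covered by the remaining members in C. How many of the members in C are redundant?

1

Drop M1: training, outreach uncovered — not redundant.
Drop M2: safety uncovered — not redundant.
Drop M3: the rest still cover every topic — redundant.
Drop M5: procurement uncovered — not redundant.
1 redundant: M3.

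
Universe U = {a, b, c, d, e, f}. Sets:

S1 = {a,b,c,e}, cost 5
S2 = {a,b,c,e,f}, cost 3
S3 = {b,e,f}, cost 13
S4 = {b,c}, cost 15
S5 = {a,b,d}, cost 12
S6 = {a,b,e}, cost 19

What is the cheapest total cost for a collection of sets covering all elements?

S2, S5 cover every element at cost 3 + 12 = 15.
Any cover uses at least 2 sets; among all covering selections none totals below 15.

15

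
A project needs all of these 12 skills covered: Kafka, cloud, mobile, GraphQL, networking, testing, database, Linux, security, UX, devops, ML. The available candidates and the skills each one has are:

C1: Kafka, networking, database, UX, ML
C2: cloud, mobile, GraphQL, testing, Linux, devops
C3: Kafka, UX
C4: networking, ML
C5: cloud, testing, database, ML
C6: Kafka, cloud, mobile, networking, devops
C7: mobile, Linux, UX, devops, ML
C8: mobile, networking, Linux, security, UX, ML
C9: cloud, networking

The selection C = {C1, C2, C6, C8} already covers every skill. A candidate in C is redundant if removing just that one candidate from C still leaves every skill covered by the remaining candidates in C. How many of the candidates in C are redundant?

1

Drop C1: database uncovered — not redundant.
Drop C2: GraphQL, testing uncovered — not redundant.
Drop C6: the rest still cover every skill — redundant.
Drop C8: security uncovered — not redundant.
1 redundant: C6.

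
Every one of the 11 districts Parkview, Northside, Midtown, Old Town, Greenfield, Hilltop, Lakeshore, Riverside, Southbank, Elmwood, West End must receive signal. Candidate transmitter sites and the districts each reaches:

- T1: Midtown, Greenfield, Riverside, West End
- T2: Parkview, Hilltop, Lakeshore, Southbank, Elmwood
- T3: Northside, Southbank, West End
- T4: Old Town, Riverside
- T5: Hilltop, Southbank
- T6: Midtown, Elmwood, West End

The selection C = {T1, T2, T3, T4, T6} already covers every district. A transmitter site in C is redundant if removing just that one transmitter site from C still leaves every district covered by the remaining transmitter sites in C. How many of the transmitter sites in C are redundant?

1

Drop T1: Greenfield uncovered — not redundant.
Drop T2: Parkview, Hilltop, Lakeshore uncovered — not redundant.
Drop T3: Northside uncovered — not redundant.
Drop T4: Old Town uncovered — not redundant.
Drop T6: the rest still cover every district — redundant.
1 redundant: T6.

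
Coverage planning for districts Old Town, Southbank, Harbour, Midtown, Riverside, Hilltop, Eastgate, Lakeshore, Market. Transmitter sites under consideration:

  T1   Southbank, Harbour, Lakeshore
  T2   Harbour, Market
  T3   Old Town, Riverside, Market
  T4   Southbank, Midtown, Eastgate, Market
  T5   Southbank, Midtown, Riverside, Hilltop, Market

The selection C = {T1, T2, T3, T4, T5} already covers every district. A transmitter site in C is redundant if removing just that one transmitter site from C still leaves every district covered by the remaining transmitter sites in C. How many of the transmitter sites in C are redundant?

Drop T1: Lakeshore uncovered — not redundant.
Drop T2: the rest still cover every district — redundant.
Drop T3: Old Town uncovered — not redundant.
Drop T4: Eastgate uncovered — not redundant.
Drop T5: Hilltop uncovered — not redundant.
1 redundant: T2.

1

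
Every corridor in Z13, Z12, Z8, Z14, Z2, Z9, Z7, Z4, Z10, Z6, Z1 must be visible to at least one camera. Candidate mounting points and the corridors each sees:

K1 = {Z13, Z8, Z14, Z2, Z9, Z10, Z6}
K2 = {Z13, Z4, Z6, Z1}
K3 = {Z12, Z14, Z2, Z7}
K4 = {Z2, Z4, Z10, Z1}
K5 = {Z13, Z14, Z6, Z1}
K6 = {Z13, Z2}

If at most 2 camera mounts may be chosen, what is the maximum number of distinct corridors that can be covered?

Choosing K1, K2 covers {Z13, Z8, Z14, Z2, Z9, Z4, Z10, Z6, Z1} — 9 corridors.
No choice of 2 camera mounts does better; here Z12, Z7 are left uncovered.

9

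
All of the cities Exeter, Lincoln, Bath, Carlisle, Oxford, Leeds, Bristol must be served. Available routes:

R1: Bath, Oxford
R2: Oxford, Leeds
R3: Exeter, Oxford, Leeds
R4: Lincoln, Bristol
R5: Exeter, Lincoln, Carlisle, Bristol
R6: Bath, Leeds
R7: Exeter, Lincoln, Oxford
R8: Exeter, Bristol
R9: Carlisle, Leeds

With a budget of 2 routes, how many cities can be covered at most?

6

Choosing R1, R5 covers {Exeter, Lincoln, Bath, Carlisle, Oxford, Bristol} — 6 cities.
No choice of 2 routes does better; here Leeds is left uncovered.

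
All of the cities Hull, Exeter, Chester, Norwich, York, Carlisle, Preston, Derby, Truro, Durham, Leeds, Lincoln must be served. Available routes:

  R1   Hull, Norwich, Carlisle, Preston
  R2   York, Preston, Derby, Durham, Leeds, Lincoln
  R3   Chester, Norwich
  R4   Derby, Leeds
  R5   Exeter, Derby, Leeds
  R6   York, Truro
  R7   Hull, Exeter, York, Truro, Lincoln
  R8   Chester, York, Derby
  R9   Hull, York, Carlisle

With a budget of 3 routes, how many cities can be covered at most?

11

Choosing R1, R2, R7 covers {Hull, Exeter, Norwich, York, Carlisle, Preston, Derby, Truro, Durham, Leeds, Lincoln} — 11 cities.
No choice of 3 routes does better; here Chester is left uncovered.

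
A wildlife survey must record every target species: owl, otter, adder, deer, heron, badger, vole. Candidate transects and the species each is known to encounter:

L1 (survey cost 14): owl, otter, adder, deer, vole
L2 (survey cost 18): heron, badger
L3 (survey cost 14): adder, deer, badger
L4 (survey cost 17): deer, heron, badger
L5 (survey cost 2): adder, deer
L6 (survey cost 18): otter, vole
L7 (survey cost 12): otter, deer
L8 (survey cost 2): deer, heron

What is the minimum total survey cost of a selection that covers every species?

L1, L3, L8 cover every species at survey cost 14 + 14 + 2 = 30.
Any cover uses at least 2 transects; among all covering selections none totals below 30.
Greedy by coverage-per-survey cost would pick L5, L8, L1, L3 for 32 — worse than the optimum 30.

30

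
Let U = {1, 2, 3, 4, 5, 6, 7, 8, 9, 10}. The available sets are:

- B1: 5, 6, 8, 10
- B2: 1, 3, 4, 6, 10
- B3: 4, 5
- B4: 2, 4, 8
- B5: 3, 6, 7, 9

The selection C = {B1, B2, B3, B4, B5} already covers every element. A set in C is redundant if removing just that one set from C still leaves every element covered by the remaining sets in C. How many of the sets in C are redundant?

2

Drop B1: the rest still cover every element — redundant.
Drop B2: 1 uncovered — not redundant.
Drop B3: the rest still cover every element — redundant.
Drop B4: 2 uncovered — not redundant.
Drop B5: 7, 9 uncovered — not redundant.
2 redundant: B1, B3.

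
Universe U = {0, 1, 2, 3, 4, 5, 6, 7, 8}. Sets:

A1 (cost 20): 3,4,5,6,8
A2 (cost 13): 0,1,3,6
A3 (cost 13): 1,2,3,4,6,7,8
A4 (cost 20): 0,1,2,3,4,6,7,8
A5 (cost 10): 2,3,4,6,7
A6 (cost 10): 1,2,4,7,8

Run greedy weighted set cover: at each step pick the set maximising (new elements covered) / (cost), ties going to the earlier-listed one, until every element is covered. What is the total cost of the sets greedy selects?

46

Pick 1: A3 adds 7 new (1, 2, 3, 4, 6, 7, 8) at cost 13 (ratio 7/13).
Pick 2: A2 adds 1 new (0) at cost 13 (ratio 1/13).
Pick 3: A1 adds 1 new (5) at cost 20 (ratio 1/20).
Greedy total cost: 13 + 13 + 20 = 46. (The true optimum is 40, so greedy overshoots here.)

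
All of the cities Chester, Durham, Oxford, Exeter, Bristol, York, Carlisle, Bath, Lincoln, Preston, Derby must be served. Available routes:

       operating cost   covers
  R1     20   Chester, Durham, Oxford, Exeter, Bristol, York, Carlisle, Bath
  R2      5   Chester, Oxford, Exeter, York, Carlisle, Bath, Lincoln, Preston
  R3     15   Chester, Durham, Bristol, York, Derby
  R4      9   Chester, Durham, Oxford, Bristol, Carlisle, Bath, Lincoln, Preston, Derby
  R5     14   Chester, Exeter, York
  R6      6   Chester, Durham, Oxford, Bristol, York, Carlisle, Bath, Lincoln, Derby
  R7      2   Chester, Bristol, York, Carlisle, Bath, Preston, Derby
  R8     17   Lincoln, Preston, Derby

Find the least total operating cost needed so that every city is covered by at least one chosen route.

R2, R6 cover every city at operating cost 5 + 6 = 11.
Any cover uses at least 2 routes; among all covering selections none totals below 11.
Greedy by coverage-per-operating cost would pick R7, R2, R6 for 13 — worse than the optimum 11.

11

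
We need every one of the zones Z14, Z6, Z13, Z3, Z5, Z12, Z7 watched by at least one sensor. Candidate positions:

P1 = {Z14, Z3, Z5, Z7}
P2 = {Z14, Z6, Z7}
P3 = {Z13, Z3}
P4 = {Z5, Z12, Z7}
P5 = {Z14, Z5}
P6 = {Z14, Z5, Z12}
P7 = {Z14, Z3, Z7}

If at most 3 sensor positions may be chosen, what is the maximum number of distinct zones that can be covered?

7

Choosing P2, P3, P4 covers {Z14, Z6, Z13, Z3, Z5, Z12, Z7} — 7 zones.
That is all 7 zones.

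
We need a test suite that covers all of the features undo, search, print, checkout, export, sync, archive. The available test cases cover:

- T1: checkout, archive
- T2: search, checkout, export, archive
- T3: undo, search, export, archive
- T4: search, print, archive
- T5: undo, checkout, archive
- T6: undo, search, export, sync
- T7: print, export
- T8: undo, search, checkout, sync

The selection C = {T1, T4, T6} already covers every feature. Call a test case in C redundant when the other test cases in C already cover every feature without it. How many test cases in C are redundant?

0

Drop T1: checkout uncovered — not redundant.
Drop T4: print uncovered — not redundant.
Drop T6: undo, export, sync uncovered — not redundant.
None of the test cases in C is redundant.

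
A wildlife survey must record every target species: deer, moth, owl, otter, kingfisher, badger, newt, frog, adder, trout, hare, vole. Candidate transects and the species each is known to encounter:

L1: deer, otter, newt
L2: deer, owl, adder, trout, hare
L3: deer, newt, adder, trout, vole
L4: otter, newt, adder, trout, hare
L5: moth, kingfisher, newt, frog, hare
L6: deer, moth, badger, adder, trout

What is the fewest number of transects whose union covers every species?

L1, L2, L3, L5, L6 together cover {deer, moth, owl, otter, kingfisher, badger, newt, frog, adder, trout, hare, vole} — every species.
No 4 of the 6 transects cover everything (all 15 size-4 selections fall short), so 5 is minimum.

5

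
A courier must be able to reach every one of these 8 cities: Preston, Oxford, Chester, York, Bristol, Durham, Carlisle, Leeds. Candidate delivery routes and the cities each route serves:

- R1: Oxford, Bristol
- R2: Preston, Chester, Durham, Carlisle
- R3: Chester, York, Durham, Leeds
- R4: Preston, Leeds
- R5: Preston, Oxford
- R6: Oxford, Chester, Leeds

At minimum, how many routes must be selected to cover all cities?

3

R1, R2, R3 together cover {Preston, Oxford, Chester, York, Bristol, Durham, Carlisle, Leeds} — every city.
No 2 of the 6 routes cover everything (all 15 pairs fall short), so 3 is minimum.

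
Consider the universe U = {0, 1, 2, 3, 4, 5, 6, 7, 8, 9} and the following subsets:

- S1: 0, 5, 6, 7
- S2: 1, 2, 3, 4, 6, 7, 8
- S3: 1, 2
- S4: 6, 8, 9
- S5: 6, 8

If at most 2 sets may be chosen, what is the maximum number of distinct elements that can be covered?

Choosing S1, S2 covers {0, 1, 2, 3, 4, 5, 6, 7, 8} — 9 elements.
No choice of 2 sets does better; here 9 is left uncovered.

9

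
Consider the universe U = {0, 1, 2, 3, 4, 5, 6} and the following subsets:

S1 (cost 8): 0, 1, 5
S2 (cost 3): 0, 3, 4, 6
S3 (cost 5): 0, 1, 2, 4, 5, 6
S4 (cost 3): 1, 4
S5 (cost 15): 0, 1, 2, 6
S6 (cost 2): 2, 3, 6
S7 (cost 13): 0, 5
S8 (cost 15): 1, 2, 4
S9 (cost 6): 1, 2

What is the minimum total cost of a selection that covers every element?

S3, S6 cover every element at cost 5 + 2 = 7.
Any cover uses at least 2 sets; among all covering selections none totals below 7.

7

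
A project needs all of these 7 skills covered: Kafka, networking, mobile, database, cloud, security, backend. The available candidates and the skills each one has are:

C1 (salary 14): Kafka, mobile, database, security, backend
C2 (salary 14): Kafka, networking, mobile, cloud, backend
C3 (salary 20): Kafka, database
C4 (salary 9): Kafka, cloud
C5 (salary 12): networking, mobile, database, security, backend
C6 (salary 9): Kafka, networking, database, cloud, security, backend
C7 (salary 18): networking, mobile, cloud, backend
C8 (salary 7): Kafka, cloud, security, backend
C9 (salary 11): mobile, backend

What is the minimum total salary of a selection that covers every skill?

19

C5, C8 cover every skill at salary 12 + 7 = 19.
Any cover uses at least 2 candidates; among all covering selections none totals below 19.
Greedy by coverage-per-salary would pick C6, C9 for 20 — worse than the optimum 19.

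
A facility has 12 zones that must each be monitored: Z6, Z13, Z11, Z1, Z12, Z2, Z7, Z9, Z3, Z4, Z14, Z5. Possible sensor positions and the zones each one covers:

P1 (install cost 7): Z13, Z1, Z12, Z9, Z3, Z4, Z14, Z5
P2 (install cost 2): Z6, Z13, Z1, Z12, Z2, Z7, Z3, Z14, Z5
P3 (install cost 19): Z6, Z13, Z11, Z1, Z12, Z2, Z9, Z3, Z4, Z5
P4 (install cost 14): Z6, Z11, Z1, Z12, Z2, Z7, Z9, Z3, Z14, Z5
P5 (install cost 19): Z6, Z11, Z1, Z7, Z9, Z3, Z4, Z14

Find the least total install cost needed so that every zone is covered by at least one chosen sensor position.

P1, P4 cover every zone at install cost 7 + 14 = 21.
Any cover uses at least 2 sensor positions; among all covering selections none totals below 21.
Greedy by coverage-per-install cost would pick P2, P1, P4 for 23 — worse than the optimum 21.

21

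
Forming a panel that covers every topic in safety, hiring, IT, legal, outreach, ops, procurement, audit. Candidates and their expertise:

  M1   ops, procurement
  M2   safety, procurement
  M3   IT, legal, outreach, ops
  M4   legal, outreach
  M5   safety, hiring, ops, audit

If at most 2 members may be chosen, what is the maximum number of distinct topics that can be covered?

7

Choosing M3, M5 covers {safety, hiring, IT, legal, outreach, ops, audit} — 7 topics.
No choice of 2 members does better; here procurement is left uncovered.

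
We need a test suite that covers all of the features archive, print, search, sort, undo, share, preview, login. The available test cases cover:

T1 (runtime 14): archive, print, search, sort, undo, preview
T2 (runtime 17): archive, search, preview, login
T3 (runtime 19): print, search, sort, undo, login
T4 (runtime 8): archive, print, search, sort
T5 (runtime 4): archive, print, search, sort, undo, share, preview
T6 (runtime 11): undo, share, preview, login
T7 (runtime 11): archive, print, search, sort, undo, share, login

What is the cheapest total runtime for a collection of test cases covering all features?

T5, T6 cover every feature at runtime 4 + 11 = 15.
Any cover uses at least 2 test cases; among all covering selections none totals below 15.

15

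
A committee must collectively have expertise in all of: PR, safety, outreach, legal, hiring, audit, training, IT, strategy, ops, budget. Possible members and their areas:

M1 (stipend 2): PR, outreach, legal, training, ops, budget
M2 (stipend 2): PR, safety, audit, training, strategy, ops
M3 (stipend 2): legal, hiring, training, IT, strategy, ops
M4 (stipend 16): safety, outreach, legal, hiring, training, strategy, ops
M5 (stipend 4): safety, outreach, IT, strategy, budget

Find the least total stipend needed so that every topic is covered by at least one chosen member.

6

M1, M2, M3 cover every topic at stipend 2 + 2 + 2 = 6.
Any cover uses at least 3 members; among all covering selections none totals below 6.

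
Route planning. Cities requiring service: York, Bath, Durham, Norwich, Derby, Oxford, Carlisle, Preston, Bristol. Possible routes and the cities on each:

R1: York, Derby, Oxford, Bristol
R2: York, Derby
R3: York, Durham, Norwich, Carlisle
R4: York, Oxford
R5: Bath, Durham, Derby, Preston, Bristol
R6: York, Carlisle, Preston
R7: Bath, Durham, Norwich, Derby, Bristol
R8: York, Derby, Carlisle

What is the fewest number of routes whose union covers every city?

R1, R3, R5 together cover {York, Bath, Durham, Norwich, Derby, Oxford, Carlisle, Preston, Bristol} — every city.
No 2 of the 8 routes cover everything (all 28 pairs fall short), so 3 is minimum.

3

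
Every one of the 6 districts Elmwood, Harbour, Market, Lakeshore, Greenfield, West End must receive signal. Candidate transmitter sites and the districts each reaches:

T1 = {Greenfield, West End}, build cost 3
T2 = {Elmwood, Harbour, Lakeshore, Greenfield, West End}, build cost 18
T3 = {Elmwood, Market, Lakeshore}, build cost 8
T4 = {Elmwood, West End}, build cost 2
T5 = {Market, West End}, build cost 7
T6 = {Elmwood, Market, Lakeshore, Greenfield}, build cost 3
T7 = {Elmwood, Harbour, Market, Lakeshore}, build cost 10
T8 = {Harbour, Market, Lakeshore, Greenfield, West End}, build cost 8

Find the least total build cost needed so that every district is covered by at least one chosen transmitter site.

10

T4, T8 cover every district at build cost 2 + 8 = 10.
Any cover uses at least 2 transmitter sites; among all covering selections none totals below 10.
Greedy by coverage-per-build cost would pick T6, T4, T8 for 13 — worse than the optimum 10.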